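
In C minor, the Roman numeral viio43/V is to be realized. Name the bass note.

The applied chord viio43/V is rooted on F#: F#-A-C-Eb.
The figure 43 means second inversion — the fifth is in the bass.

C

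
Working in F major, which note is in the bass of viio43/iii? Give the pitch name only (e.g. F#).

D

The applied chord viio43/iii is rooted on G#: G#-B-D-F.
The figure 43 means second inversion — the fifth is in the bass.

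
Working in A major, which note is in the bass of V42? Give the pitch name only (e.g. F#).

V in A major has root E; the chord is E-G#-B-D.
The figure 42 means third inversion — the seventh is in the bass.

D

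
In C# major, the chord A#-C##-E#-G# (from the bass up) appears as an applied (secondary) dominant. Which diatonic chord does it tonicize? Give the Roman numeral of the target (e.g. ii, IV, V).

ii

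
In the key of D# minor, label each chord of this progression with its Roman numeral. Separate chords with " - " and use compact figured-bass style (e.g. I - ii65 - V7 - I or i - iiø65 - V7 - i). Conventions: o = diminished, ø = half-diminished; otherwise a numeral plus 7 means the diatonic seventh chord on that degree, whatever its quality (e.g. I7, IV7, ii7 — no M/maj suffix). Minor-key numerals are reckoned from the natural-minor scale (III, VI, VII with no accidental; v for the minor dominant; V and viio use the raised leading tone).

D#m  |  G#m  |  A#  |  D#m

D#m: root D# is the tonic; minor triad there is i.
G#m has root G#, degree 4 in D# minor, so iv.
A#: major triad on A# = scale degree 5 → V.
D#m: minor triad on D# = scale degree 1 → i.

i - iv - V - i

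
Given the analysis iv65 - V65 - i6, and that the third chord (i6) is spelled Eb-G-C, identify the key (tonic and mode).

The anchor chord is a minor triad on C, labeled i6.
If C is scale degree 1 and the mode makes that degree carry a minor triad, the tonic is C and the mode is minor.

C minor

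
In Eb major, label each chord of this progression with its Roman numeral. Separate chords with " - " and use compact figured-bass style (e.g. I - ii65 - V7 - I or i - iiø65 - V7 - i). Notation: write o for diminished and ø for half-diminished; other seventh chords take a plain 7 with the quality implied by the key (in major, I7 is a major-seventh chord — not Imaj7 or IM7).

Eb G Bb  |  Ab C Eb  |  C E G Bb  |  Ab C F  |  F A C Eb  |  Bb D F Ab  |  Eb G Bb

I - IV - V7/ii - ii6 - V7/V - V7 - I

Eb-G-Bb has root Eb, degree 1 in Eb major, so I.
Ab-C-Eb has root Ab, degree 4 in Eb major, so IV.
C-E-G-Bb is the secondary dominant of ii (dominant seventh chord on C): V7/ii.
Ab-C-F: minor triad on F = scale degree 2 → ii6.
F-A-C-Eb is the secondary dominant of V (dominant seventh chord on F): V7/V.
Bb-D-F-Ab: dominant seventh chord on Bb = scale degree 5 → V7.
Eb-G-Bb: root Eb is the tonic; major triad there is I.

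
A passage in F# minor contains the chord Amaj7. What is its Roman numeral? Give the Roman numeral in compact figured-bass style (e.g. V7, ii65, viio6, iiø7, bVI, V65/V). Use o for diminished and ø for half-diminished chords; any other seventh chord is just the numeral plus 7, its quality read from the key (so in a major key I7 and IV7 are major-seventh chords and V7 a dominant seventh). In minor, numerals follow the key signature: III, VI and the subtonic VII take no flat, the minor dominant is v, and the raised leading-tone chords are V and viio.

III7

Stacked in thirds the chord is A-C#-E-G#: a major seventh chord on A.
In F# minor, A is the mediant; the diatonic major seventh chord there is III7.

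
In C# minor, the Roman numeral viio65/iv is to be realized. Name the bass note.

G#

The applied chord viio65/iv is rooted on E#: E#-G#-B-D.
The figure 65 means first inversion — the third is in the bass.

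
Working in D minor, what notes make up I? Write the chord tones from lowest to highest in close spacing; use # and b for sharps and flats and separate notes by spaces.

D F# A

I is the major tonic (Picardy third), borrowed from the parallel major. In D minor that root is D.
So the chord is D-F#-A.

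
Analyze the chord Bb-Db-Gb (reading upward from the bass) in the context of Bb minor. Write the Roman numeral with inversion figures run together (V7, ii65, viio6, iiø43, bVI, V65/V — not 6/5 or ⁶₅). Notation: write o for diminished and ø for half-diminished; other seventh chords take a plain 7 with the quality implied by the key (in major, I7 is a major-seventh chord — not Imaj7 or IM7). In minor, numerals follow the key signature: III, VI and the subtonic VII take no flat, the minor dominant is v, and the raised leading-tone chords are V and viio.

VI6

Stacked in thirds the chord is Gb-Bb-Db: a major triad on Gb.
Gb is scale degree 6 in Bb minor, and a major triad on that degree is written VI.
With Bb in the bass the chord is in first inversion, so the figured bass is 6.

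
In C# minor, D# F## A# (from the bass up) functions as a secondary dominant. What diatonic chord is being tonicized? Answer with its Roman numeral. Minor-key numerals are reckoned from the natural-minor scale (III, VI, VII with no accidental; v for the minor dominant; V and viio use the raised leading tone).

The chord is a major triad on D#.
A dominant resolves down a perfect fifth: D# → G#. In C# minor, G# is scale degree 5, i.e. V.

V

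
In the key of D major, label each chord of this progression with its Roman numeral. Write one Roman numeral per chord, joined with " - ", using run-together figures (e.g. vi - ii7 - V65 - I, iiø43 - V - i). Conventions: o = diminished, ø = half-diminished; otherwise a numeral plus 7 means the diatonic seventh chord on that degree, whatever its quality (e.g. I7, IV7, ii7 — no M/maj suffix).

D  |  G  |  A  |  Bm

I - IV - V - vi

D: major triad on D = scale degree 1 → I.
G: root G is the subdominant; major triad there is IV.
A: major triad on A = scale degree 5 → V.
Bm has root B, degree 6 in D major, so vi.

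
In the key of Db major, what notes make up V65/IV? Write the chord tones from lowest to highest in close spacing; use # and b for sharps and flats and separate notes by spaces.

F Ab Cb Db

The slash means an applied dominant: we want the dominant of IV. In Db major, IV is Gb major, and its dominant is built on Db.
Building a dominant seventh chord on Db gives Db-F-Ab-Cb.
The figured bass 65 indicates first inversion, placing the third (F) in the bass: F-Ab-Cb-Db.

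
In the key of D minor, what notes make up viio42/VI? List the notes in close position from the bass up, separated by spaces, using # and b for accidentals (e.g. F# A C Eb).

Gb A C Eb

viio42/VI is a secondary leading-tone chord. The target VI is Bb in D minor; the applied chord is rooted a semitone below, on A.
Building a fully diminished seventh chord on A gives A-C-Eb-Gb.
The figured bass 42 indicates third inversion, placing the seventh (Gb) in the bass: Gb-A-C-Eb.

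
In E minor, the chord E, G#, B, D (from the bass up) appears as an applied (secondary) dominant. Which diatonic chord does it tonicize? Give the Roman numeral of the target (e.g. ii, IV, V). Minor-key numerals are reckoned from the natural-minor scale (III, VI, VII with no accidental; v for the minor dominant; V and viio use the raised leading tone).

iv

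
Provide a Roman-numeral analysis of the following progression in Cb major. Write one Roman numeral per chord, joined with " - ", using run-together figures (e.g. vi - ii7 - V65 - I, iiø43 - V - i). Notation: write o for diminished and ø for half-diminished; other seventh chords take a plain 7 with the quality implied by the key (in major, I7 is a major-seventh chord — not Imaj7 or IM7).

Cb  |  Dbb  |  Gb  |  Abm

Cb has root Cb, degree 1 in Cb major, so I.
Dbb is non-diatonic — a major triad on the lowered supertonic (Dbb): the Neapolitan chord, bII.
Gb: root Gb is the dominant; major triad there is V.
Abm has root Ab, degree 6 in Cb major, so vi.

I - bII - V - vi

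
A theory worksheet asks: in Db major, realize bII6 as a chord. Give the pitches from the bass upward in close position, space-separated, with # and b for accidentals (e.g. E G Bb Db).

Scale degree 2 in Db major is Eb; lowering it a half step gives Ebb. bII6 is the Neapolitan sixth — a major triad on the lowered second degree, here in its customary first inversion.
So the chord is Ebb-Gb-Bbb, a major triad.
With the 6 figure the chord is in first inversion; from the bass Gb upward in close position it reads Gb-Bbb-Ebb.

Gb Bbb Ebb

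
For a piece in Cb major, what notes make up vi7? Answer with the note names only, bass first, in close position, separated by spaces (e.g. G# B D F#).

In Cb major, scale degree 6 is Ab, and the diatonic chord built there is a minor seventh chord.
Stacking thirds from Ab gives Ab-Cb-Eb-Gb.

Ab Cb Eb Gb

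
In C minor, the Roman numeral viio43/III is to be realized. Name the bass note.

The applied chord viio43/III is rooted on D: D-F-Ab-Cb.
The figure 43 means second inversion — the fifth is in the bass.

Ab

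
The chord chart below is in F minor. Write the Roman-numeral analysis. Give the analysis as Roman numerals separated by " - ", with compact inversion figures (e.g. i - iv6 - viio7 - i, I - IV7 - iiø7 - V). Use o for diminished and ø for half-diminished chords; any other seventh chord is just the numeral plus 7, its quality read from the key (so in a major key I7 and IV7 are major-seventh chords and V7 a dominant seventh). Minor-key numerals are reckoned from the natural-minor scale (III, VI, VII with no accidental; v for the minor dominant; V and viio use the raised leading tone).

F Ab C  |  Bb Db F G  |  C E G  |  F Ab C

F-Ab-C has root F, degree 1 in F minor, so i.
Bb-Db-F-G: root G is the supertonic; half-diminished seventh chord there is iiø65.
C-E-G has root C, degree 5 in F minor, so V.
F-Ab-C: minor triad on F = scale degree 1 → i.

i - iiø65 - V - i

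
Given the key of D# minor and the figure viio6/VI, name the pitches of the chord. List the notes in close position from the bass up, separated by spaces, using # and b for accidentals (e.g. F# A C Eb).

viio6/VI is a secondary leading-tone chord. The target VI is B in D# minor; the applied chord is rooted a semitone below, on A#.
Building a diminished triad on A# gives A#-C#-E.
With the 6 figure the chord is in first inversion; from the bass C# upward in close position it reads C#-E-A#.

C# E A#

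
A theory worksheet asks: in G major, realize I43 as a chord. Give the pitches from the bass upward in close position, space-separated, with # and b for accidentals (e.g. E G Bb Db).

The numeral's case and figure indicate a major seventh chord. In G major its root, the tonic, is G.
Stacking thirds from G gives G-B-D-F#.
The figured bass 43 indicates second inversion, placing the fifth (D) in the bass: D-F#-G-B.

D F# G B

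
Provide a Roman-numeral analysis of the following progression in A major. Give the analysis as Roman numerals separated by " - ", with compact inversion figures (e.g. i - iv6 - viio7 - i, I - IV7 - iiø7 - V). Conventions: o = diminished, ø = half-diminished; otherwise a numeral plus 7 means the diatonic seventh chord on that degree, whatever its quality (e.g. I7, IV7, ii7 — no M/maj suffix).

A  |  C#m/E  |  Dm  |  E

I - iii6 - iv - V

A: major triad on A = scale degree 1 → I.
C#m/E: minor triad on C# = scale degree 3 → iii6.
Dm: D with this quality isn't in the key; it's iv, borrowed from the parallel minor.
E: major triad on E = scale degree 5 → V.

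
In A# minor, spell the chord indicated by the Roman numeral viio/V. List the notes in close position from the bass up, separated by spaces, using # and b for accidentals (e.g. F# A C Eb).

D## F## A#

The slash marks an applied leading-tone chord: viio of V. In A# minor, V is E#, so the leading tone to it is D##, a half step below.
Building a diminished triad on D## gives D##-F##-A#.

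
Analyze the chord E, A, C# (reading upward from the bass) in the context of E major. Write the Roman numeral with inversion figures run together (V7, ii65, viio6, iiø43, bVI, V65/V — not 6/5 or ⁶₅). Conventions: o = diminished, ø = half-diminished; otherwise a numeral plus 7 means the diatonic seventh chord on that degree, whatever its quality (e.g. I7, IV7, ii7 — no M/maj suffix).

The pitches A-C#-E form a major triad rooted on A.
A is scale degree 4 in E major, and a major triad on that degree is written IV.
With E in the bass the chord is in second inversion, so the figured bass is 64.

IV64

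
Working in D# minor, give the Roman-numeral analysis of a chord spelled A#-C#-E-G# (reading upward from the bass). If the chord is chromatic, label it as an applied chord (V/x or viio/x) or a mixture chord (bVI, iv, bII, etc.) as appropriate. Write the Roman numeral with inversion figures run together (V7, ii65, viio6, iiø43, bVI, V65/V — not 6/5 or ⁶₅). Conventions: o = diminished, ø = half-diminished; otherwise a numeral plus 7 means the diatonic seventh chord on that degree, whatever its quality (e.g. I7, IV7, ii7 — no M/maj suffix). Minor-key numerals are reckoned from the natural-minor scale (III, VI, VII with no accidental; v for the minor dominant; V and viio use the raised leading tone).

Stacked in thirds the chord is A#-C#-E-G#: a half-diminished seventh chord on A#.
A# sits a half step below B (VI in D# minor); a diminished chord there is the applied leading-tone chord of VI.

viiø7/VI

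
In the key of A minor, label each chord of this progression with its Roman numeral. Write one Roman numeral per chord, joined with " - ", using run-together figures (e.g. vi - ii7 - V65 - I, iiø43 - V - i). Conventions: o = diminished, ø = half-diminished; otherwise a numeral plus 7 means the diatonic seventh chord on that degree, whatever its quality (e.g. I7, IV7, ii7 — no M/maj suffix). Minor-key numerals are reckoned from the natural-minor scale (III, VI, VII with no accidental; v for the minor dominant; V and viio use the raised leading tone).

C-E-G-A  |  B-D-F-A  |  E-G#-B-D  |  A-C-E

i65 - iiø7 - V7 - i

C-E-G-A: minor seventh chord on A = scale degree 1 → i65.
B-D-F-A has root B, degree 2 in A minor, so iiø7.
E-G#-B-D: root E is the dominant; dominant seventh chord there is V7.
A-C-E has root A, degree 1 in A minor, so i.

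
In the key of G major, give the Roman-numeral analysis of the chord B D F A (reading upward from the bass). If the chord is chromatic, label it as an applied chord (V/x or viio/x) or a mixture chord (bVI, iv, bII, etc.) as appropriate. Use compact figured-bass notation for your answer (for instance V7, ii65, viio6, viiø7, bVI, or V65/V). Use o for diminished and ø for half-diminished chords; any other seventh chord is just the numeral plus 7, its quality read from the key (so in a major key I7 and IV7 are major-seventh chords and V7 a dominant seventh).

viiø7/IV

Stacked in thirds the chord is B-D-F-A: a half-diminished seventh chord on B.
B sits a half step below C (IV in G major); a diminished chord there is the applied leading-tone chord of IV.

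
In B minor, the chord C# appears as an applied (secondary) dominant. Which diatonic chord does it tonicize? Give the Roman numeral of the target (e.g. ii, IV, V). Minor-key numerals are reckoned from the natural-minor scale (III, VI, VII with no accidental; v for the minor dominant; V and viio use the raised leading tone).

V

The chord is a major triad on C#.
A dominant resolves down a perfect fifth: C# → F#. In B minor, F# is scale degree 5, i.e. V.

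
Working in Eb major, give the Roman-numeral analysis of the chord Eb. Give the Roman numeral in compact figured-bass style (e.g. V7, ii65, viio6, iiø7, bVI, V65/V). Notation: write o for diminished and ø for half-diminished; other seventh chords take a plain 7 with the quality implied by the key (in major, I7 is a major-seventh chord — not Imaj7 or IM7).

Stacked in thirds the chord is Eb-G-Bb: a major triad on Eb.
Eb is scale degree 1 in Eb major, and a major triad on that degree is written I.

I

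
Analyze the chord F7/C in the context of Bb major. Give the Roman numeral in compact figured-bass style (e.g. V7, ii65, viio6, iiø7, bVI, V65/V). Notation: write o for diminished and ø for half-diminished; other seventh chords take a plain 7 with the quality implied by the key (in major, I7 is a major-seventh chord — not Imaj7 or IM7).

Stacked in thirds the chord is F-A-C-Eb: a dominant seventh chord on F.
In Bb major, F is the dominant; the diatonic dominant seventh chord there is V7.
With C in the bass the chord is in second inversion, so the figured bass is 43.

V43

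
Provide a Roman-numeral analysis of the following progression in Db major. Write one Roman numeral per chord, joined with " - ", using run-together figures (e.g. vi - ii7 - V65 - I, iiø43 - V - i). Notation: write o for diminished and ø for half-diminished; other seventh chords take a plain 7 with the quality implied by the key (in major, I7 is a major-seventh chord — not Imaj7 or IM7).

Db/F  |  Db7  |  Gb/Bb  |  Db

I6 - V7/IV - IV6 - I

Db/F: root Db is the tonic; major triad there is I6.
Db7: a dominant seventh chord on Db, the applied dominant of IV → V7/IV.
Gb/Bb: root Gb is the subdominant; major triad there is IV6.
Db: major triad on Db = scale degree 1 → I.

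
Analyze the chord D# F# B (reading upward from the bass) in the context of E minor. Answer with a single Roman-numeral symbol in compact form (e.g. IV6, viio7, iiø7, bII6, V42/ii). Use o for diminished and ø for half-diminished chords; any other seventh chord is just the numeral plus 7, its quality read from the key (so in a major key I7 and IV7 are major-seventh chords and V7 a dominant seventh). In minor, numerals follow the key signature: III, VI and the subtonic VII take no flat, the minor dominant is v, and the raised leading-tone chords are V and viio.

Stacked in thirds the chord is B-D#-F#: a major triad on B.
B is scale degree 5 in E minor, and a major triad on that degree is written V.
With D# in the bass the chord is in first inversion, so the figured bass is 6.

V6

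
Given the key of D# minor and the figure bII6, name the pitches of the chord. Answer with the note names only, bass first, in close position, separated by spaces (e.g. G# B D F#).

Scale degree 2 in D# minor is E#; lowering it a half step gives E. bII6 is the Neapolitan sixth — a major triad on the lowered second degree, here in its customary first inversion.
So the chord is E-G#-B, a major triad.
With the 6 figure the chord is in first inversion; from the bass G# upward in close position it reads G#-B-E.

G# B E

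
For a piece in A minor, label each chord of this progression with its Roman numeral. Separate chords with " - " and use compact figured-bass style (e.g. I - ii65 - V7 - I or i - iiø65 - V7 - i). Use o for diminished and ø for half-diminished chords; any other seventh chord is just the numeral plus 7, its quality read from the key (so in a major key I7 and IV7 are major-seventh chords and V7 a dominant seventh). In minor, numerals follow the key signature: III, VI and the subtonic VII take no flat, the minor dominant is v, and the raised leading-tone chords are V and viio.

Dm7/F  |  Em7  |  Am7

Dm7/F: minor seventh chord on D = scale degree 4 → iv65.
Em7 has root E, degree 5 in A minor, so v7.
Am7: minor seventh chord on A = scale degree 1 → i7.

iv65 - v7 - i7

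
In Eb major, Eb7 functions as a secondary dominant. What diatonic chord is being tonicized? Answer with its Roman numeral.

IV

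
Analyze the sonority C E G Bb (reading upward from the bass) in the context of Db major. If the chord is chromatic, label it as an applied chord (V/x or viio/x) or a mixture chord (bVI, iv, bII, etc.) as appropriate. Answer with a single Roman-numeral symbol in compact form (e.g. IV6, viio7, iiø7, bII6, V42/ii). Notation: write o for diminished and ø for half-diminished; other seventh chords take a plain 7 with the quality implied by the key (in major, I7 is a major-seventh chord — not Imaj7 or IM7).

The pitches C-E-G-Bb form a dominant seventh chord rooted on C.
C is not a diatonic chord root with this quality in Db major, but it lies a perfect fifth above F (iii), so the chord functions as an applied dominant of iii.

V7/iii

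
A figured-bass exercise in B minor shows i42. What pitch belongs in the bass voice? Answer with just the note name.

i in B minor has root B; the chord is B-D-F#-A.
The figure 42 means third inversion — the seventh is in the bass.

A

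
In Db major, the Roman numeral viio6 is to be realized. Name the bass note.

viio in Db major has root C; the chord is C-Eb-Gb.
The figure 6 means first inversion — the third is in the bass.

Eb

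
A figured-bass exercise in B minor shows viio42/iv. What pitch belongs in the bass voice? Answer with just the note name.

C

The applied chord viio42/iv is rooted on D#: D#-F#-A-C.
The figure 42 means third inversion — the seventh is in the bass.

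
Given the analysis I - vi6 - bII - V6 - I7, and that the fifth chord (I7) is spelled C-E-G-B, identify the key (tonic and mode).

C major

I7 is given as C-E-G-B — a major seventh chord with root C.
If C is scale degree 1 and the mode makes that degree carry a major seventh chord, the tonic is C and the mode is major.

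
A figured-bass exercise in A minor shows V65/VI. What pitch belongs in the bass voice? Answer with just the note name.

The applied chord V65/VI is rooted on C: C-E-G-Bb.
The figure 65 means first inversion — the third is in the bass.

E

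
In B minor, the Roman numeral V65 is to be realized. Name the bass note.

V in B minor has root F#; the chord is F#-A#-C#-E.
The figure 65 means first inversion — the third is in the bass.

A#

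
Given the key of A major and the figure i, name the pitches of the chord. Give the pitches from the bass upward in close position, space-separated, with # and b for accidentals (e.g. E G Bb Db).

Scale degree 1 in A major is A; here the chord built on it is altered to a minor triad. i is the minor tonic, borrowed from the parallel minor.
So the chord is A-C-E, a minor triad.

A C E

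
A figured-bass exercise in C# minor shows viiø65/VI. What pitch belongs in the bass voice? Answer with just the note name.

The applied chord viiø65/VI is rooted on G#: G#-B-D-F#.
The figure 65 means first inversion — the third is in the bass.

B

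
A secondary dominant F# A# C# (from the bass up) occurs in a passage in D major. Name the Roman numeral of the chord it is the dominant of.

vi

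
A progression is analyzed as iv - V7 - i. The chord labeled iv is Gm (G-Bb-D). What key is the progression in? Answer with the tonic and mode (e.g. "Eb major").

iv is given as G-Bb-D — a minor triad with root G.
If G is scale degree 4 and the mode makes that degree carry a minor triad, the tonic is D and the mode is minor.

D minor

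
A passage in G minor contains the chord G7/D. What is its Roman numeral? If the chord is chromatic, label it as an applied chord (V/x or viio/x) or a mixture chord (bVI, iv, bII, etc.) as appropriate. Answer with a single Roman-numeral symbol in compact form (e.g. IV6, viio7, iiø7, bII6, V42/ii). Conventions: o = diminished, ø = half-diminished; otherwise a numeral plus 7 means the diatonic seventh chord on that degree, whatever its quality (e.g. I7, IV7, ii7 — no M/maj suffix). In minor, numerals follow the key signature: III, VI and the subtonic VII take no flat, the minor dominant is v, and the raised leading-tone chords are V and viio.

V43/iv

Stacked in thirds the chord is G-B-D-F: a dominant seventh chord on G.
G is not a diatonic chord root with this quality in G minor, but it lies a perfect fifth above C (iv), so the chord functions as an applied dominant of iv.
With D in the bass the chord is in second inversion, so the figured bass is 43.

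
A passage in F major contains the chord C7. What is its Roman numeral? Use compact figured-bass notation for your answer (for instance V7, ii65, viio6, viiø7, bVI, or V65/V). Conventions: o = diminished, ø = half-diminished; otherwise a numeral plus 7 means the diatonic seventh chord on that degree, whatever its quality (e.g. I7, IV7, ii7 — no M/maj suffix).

Stacked in thirds the chord is C-E-G-Bb: a dominant seventh chord on C.
C is scale degree 5 in F major, and a dominant seventh chord on that degree is written V7.

V7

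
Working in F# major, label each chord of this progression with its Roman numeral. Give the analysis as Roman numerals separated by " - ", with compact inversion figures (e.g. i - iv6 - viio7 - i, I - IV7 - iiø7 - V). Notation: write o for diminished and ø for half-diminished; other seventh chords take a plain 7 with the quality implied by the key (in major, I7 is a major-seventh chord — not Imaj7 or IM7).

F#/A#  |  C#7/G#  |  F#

I6 - V43 - I

F#/A#: major triad on F# = scale degree 1 → I6.
C#7/G# has root C#, degree 5 in F# major, so V43.
F# has root F#, degree 1 in F# major, so I.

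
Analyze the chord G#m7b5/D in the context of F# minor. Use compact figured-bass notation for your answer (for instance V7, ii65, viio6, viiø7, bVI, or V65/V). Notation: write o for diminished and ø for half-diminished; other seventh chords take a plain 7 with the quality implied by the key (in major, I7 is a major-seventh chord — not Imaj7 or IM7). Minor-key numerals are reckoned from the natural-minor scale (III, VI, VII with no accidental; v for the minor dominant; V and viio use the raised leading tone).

iiø43

The pitches G#-B-D-F# form a half-diminished seventh chord rooted on G#.
G# is scale degree 2 in F# minor, and a half-diminished seventh chord on that degree is written iiø7.
With D in the bass the chord is in second inversion, so the figured bass is 43.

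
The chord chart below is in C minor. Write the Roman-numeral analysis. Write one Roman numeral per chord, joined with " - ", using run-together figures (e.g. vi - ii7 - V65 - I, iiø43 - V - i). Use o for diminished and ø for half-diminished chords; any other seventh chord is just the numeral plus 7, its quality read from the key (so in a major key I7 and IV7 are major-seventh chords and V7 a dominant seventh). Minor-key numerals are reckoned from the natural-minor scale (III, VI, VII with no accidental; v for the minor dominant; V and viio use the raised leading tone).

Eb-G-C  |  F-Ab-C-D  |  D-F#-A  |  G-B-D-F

Eb-G-C: root C is the tonic; minor triad there is i6.
F-Ab-C-D has root D, degree 2 in C minor, so iiø65.
D-F#-A is the secondary dominant of V (major triad on D): V/V.
G-B-D-F: root G is the dominant; dominant seventh chord there is V7.

i6 - iiø65 - V/V - V7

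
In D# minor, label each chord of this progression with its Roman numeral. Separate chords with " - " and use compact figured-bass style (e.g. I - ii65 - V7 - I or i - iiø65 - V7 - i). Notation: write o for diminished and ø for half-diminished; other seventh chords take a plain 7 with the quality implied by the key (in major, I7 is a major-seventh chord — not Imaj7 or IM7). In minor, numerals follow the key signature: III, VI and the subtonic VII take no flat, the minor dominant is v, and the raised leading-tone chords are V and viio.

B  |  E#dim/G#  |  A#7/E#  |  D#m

B: major triad on B = scale degree 6 → VI.
E#dim/G#: root E# is the supertonic; diminished triad there is iio6.
A#7/E#: root A# is the dominant; dominant seventh chord there is V43.
D#m has root D#, degree 1 in D# minor, so i.

VI - iio6 - V43 - i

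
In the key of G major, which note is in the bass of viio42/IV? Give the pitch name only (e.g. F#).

Ab

The applied chord viio42/IV is rooted on B: B-D-F-Ab.
The figure 42 means third inversion — the seventh is in the bass.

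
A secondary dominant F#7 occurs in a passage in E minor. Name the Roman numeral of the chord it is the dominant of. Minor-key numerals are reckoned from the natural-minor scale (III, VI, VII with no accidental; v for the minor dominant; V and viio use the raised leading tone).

The chord is a dominant seventh chord on F#.
A dominant resolves down a perfect fifth: F# → B. In E minor, B is scale degree 5, i.e. V.

V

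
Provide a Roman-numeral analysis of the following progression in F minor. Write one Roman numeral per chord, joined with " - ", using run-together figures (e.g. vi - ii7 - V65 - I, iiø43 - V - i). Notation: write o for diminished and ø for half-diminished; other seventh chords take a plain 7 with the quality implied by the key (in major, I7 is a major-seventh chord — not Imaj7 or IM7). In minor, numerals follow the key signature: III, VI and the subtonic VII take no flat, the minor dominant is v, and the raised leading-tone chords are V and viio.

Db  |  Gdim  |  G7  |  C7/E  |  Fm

VI - iio - V7/V - V65 - i

Db has root Db, degree 6 in F minor, so VI.
Gdim has root G, degree 2 in F minor, so iio.
G7: a dominant seventh chord on G, the applied dominant of V → V7/V.
C7/E has root C, degree 5 in F minor, so V65.
Fm has root F, degree 1 in F minor, so i.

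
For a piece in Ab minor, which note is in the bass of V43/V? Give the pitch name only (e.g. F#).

F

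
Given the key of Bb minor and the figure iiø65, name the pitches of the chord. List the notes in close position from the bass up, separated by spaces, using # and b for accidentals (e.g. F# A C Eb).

Eb Gb Bb C

The numeral's case and figure indicate a half-diminished seventh chord. In Bb minor its root, the supertonic, is C.
That chord is spelled C-Eb-Gb-Bb.
The figured bass 65 indicates first inversion, placing the third (Eb) in the bass: Eb-Gb-Bb-C.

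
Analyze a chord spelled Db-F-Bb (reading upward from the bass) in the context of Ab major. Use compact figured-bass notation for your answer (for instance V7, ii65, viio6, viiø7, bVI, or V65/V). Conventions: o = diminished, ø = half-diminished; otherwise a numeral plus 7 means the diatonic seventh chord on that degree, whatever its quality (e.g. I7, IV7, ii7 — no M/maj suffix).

The pitches Bb-Db-F form a minor triad rooted on Bb.
In Ab major, Bb is the supertonic; the diatonic minor triad there is ii.
With Db in the bass the chord is in first inversion, so the figured bass is 6.

ii6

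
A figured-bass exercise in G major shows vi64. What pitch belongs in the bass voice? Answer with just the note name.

B

vi in G major has root E; the chord is E-G-B.
The figure 64 means second inversion — the fifth is in the bass.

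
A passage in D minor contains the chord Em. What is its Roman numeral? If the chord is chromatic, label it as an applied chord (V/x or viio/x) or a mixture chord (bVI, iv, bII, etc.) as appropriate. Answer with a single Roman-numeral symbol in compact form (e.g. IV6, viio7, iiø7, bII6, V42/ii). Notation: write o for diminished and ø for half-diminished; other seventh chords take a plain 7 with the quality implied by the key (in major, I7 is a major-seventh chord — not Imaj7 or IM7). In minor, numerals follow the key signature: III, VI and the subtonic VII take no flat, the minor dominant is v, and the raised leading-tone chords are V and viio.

Stacked in thirds the chord is E-G-B: a minor triad on E.
E is the second degree of D minor. This is the minor supertonic, borrowed from the parallel major (the Dorian ii).

ii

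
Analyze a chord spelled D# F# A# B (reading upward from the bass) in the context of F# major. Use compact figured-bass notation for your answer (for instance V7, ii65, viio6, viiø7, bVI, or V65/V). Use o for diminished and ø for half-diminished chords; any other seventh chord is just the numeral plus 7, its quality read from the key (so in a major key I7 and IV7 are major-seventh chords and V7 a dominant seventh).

IV65

The pitches B-D#-F#-A# form a major seventh chord rooted on B.
In F# major, B is the subdominant; the diatonic major seventh chord there is IV7.
With D# in the bass the chord is in first inversion, so the figured bass is 65.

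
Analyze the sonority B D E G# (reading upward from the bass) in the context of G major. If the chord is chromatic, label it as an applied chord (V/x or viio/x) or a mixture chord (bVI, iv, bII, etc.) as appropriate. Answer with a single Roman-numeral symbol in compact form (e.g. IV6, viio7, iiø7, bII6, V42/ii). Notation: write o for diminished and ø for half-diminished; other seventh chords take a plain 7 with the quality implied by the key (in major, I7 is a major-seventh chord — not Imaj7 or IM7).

V43/ii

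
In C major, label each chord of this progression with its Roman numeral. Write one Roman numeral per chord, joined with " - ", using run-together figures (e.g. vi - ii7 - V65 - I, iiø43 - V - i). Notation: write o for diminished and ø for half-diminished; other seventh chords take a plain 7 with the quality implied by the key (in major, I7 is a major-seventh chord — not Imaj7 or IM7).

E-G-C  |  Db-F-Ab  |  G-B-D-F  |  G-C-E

I6 - bII - V7 - I64

E-G-C has root C, degree 1 in C major, so I6.
Db-F-Ab is non-diatonic — a major triad on the lowered supertonic (Db): the Neapolitan chord, bII.
G-B-D-F: dominant seventh chord on G = scale degree 5 → V7.
G-C-E: major triad on C = scale degree 1 → I64.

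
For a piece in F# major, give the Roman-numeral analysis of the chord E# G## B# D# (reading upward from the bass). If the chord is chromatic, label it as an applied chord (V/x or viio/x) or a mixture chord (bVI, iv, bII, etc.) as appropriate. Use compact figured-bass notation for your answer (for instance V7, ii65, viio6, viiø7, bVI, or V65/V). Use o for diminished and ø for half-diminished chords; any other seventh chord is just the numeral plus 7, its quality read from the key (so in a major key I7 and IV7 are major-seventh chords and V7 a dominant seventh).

V7/iii

Stacked in thirds the chord is E#-G##-B#-D#: a dominant seventh chord on E#.
E# is not a diatonic chord root with this quality in F# major, but it lies a perfect fifth above A# (iii), so the chord functions as an applied dominant of iii.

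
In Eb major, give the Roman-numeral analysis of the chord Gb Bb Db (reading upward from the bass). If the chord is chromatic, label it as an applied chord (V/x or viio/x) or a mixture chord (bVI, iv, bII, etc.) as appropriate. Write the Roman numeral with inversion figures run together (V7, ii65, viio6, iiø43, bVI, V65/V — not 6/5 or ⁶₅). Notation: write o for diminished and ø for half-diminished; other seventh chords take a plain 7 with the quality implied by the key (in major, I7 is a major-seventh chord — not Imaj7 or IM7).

bIII

Stacked in thirds the chord is Gb-Bb-Db: a major triad on Gb.
Gb is the lowered third degree of Eb major (diatonic 3 would be G). This is a major triad on the lowered third degree, borrowed from the parallel minor.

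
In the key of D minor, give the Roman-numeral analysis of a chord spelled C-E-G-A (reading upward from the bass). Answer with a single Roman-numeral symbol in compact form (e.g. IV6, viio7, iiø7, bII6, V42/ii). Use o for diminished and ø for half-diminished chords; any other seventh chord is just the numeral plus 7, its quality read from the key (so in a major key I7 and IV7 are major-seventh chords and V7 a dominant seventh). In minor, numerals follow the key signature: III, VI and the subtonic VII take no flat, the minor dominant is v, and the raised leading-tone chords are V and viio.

The pitches A-C-E-G form a minor seventh chord rooted on A.
In D minor, A is the dominant; the diatonic minor seventh chord there is v7.
With C in the bass the chord is in first inversion, so the figured bass is 65.

v65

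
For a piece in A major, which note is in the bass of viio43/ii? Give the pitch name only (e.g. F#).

The applied chord viio43/ii is rooted on A#: A#-C#-E-G.
The figure 43 means second inversion — the fifth is in the bass.

E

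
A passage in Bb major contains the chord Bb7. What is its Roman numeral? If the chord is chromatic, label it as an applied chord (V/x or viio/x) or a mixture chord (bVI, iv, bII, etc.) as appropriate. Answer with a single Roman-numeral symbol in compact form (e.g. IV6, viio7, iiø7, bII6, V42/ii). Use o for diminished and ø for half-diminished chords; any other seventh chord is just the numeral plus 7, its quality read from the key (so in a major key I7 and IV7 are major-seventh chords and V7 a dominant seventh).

V7/IV

Stacked in thirds the chord is Bb-D-F-Ab: a dominant seventh chord on Bb.
Bb is not a diatonic chord root with this quality in Bb major, but it lies a perfect fifth above Eb (IV), so the chord functions as an applied dominant of IV.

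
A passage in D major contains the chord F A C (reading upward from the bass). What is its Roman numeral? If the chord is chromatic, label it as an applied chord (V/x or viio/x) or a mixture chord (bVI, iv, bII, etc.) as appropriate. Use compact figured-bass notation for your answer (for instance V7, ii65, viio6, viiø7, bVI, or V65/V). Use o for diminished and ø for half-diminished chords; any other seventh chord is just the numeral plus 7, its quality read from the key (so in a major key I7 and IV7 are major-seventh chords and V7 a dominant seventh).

The pitches F-A-C form a major triad rooted on F.
F is the lowered third degree of D major (diatonic 3 would be F#). This is a major triad on the lowered third degree, borrowed from the parallel minor.

bIII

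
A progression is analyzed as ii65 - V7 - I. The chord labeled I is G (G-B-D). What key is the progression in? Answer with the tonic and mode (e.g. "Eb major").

G major

The chord G is a major triad rooted on G; its label is I.
If G is scale degree 1 and the mode makes that degree carry a major triad, the tonic is G and the mode is major.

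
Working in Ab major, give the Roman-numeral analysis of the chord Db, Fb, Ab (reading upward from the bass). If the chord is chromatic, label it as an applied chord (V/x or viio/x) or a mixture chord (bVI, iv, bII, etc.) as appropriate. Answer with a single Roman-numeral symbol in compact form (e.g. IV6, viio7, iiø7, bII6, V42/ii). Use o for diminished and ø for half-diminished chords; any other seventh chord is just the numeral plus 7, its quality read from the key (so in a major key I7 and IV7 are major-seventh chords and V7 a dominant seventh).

iv

Stacked in thirds the chord is Db-Fb-Ab: a minor triad on Db.
Db is the fourth degree of Ab major. This is the minor subdominant, borrowed from the parallel minor.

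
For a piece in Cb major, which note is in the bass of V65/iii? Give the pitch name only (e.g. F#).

The applied chord V65/iii is rooted on Bb: Bb-D-F-Ab.
The figure 65 means first inversion — the third is in the bass.

D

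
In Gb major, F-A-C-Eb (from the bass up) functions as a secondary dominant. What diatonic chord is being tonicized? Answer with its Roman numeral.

The chord is a dominant seventh chord on F.
A dominant resolves down a perfect fifth: F → Bb. In Gb major, Bb is scale degree 3, i.e. iii.

iii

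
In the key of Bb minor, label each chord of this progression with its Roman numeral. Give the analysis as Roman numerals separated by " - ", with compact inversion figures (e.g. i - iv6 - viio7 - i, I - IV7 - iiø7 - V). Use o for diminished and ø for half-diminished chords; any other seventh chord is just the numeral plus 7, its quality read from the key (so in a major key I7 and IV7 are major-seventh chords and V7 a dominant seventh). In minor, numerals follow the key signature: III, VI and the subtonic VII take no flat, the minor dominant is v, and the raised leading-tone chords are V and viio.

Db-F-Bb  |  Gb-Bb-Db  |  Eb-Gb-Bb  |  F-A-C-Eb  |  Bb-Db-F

i6 - VI - iv - V7 - i

Db-F-Bb has root Bb, degree 1 in Bb minor, so i6.
Gb-Bb-Db: root Gb is the submediant; major triad there is VI.
Eb-Gb-Bb: root Eb is the subdominant; minor triad there is iv.
F-A-C-Eb has root F, degree 5 in Bb minor, so V7.
Bb-Db-F: root Bb is the tonic; minor triad there is i.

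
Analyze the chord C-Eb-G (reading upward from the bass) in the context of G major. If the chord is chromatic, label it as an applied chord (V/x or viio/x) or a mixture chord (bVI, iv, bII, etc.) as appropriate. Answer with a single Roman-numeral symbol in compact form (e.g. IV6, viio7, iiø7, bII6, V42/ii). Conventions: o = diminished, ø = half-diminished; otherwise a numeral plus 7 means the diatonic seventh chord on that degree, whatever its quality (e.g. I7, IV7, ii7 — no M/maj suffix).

Stacked in thirds the chord is C-Eb-G: a minor triad on C.
C is the fourth degree of G major. This is the minor subdominant, borrowed from the parallel minor.

iv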